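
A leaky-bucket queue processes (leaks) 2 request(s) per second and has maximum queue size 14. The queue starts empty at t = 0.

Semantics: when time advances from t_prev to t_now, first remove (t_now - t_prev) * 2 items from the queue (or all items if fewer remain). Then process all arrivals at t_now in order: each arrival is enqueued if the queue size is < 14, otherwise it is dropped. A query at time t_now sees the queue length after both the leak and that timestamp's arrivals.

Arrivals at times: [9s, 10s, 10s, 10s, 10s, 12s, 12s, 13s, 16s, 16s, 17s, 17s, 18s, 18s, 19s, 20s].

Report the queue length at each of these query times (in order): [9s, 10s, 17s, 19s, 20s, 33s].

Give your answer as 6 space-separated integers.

Queue lengths at query times:
  query t=9s: backlog = 1
  query t=10s: backlog = 4
  query t=17s: backlog = 2
  query t=19s: backlog = 1
  query t=20s: backlog = 1
  query t=33s: backlog = 0

Answer: 1 4 2 1 1 0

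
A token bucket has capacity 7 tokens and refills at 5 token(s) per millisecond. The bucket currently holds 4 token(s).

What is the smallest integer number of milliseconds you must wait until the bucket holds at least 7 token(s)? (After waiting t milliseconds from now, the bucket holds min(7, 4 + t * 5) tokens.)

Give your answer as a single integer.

Answer: 1

Derivation:
Need 4 + t * 5 >= 7, so t >= 3/5.
Smallest integer t = ceil(3/5) = 1.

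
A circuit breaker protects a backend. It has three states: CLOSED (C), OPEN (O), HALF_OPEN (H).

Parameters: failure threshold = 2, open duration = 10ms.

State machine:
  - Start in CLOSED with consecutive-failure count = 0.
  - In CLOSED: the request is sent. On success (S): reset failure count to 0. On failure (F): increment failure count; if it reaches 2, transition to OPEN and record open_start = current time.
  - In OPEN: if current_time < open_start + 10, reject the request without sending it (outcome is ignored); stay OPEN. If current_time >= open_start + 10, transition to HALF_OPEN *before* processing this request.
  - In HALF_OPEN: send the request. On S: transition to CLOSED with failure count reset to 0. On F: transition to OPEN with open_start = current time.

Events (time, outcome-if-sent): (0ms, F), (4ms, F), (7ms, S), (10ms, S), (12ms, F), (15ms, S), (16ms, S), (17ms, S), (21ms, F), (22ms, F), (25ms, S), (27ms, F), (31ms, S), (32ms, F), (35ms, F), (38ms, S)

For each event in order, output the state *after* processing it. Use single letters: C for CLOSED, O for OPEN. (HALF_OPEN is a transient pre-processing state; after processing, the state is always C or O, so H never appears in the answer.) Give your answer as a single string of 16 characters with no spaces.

Answer: COOOOCCCCOOOOOOO

Derivation:
State after each event:
  event#1 t=0ms outcome=F: state=CLOSED
  event#2 t=4ms outcome=F: state=OPEN
  event#3 t=7ms outcome=S: state=OPEN
  event#4 t=10ms outcome=S: state=OPEN
  event#5 t=12ms outcome=F: state=OPEN
  event#6 t=15ms outcome=S: state=CLOSED
  event#7 t=16ms outcome=S: state=CLOSED
  event#8 t=17ms outcome=S: state=CLOSED
  event#9 t=21ms outcome=F: state=CLOSED
  event#10 t=22ms outcome=F: state=OPEN
  event#11 t=25ms outcome=S: state=OPEN
  event#12 t=27ms outcome=F: state=OPEN
  event#13 t=31ms outcome=S: state=OPEN
  event#14 t=32ms outcome=F: state=OPEN
  event#15 t=35ms outcome=F: state=OPEN
  event#16 t=38ms outcome=S: state=OPEN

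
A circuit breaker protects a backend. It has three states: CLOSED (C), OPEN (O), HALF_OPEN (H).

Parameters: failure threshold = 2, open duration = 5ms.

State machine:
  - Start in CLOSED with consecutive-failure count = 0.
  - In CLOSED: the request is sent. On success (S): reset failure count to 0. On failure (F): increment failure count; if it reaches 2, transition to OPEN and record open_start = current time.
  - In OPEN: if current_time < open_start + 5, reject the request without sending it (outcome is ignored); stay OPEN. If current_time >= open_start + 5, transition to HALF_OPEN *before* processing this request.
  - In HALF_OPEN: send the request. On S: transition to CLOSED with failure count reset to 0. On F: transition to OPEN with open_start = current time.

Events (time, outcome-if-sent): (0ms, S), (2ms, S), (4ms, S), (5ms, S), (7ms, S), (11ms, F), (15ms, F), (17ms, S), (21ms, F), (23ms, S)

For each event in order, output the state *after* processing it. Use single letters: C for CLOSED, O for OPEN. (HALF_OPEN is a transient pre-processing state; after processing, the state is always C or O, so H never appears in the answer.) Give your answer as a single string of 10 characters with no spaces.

State after each event:
  event#1 t=0ms outcome=S: state=CLOSED
  event#2 t=2ms outcome=S: state=CLOSED
  event#3 t=4ms outcome=S: state=CLOSED
  event#4 t=5ms outcome=S: state=CLOSED
  event#5 t=7ms outcome=S: state=CLOSED
  event#6 t=11ms outcome=F: state=CLOSED
  event#7 t=15ms outcome=F: state=OPEN
  event#8 t=17ms outcome=S: state=OPEN
  event#9 t=21ms outcome=F: state=OPEN
  event#10 t=23ms outcome=S: state=OPEN

Answer: CCCCCCOOOO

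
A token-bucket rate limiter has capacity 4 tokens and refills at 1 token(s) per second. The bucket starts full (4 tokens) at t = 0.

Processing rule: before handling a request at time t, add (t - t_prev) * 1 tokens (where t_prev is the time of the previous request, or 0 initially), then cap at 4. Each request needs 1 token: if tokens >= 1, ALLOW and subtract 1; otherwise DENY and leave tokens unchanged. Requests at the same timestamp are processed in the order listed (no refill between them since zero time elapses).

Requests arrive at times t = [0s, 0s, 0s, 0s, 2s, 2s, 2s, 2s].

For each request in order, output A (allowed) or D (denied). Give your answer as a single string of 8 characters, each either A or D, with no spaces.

Simulating step by step:
  req#1 t=0s: ALLOW
  req#2 t=0s: ALLOW
  req#3 t=0s: ALLOW
  req#4 t=0s: ALLOW
  req#5 t=2s: ALLOW
  req#6 t=2s: ALLOW
  req#7 t=2s: DENY
  req#8 t=2s: DENY

Answer: AAAAAADD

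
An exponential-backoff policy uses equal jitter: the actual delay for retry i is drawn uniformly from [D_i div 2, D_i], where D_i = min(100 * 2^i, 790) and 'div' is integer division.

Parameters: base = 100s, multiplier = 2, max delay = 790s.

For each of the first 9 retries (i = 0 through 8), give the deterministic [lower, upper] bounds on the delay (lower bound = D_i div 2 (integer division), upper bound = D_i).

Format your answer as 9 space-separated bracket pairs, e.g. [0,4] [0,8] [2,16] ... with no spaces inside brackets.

Answer: [50,100] [100,200] [200,400] [395,790] [395,790] [395,790] [395,790] [395,790] [395,790]

Derivation:
Computing bounds per retry:
  i=0: D_i=min(100*2^0,790)=100, bounds=[50,100]
  i=1: D_i=min(100*2^1,790)=200, bounds=[100,200]
  i=2: D_i=min(100*2^2,790)=400, bounds=[200,400]
  i=3: D_i=min(100*2^3,790)=790, bounds=[395,790]
  i=4: D_i=min(100*2^4,790)=790, bounds=[395,790]
  i=5: D_i=min(100*2^5,790)=790, bounds=[395,790]
  i=6: D_i=min(100*2^6,790)=790, bounds=[395,790]
  i=7: D_i=min(100*2^7,790)=790, bounds=[395,790]
  i=8: D_i=min(100*2^8,790)=790, bounds=[395,790]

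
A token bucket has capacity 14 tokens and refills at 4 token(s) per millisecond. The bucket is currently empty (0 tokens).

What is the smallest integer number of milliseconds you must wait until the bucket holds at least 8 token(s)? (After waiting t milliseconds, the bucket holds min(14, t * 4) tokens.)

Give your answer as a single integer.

Answer: 2

Derivation:
Need t * 4 >= 8, so t >= 8/4.
Smallest integer t = ceil(8/4) = 2.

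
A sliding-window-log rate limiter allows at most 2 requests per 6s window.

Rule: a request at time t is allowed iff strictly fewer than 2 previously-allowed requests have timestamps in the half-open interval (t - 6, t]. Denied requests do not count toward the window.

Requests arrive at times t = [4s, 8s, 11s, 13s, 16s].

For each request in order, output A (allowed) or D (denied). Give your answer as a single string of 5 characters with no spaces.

Tracking allowed requests in the window:
  req#1 t=4s: ALLOW
  req#2 t=8s: ALLOW
  req#3 t=11s: ALLOW
  req#4 t=13s: DENY
  req#5 t=16s: ALLOW

Answer: AAADA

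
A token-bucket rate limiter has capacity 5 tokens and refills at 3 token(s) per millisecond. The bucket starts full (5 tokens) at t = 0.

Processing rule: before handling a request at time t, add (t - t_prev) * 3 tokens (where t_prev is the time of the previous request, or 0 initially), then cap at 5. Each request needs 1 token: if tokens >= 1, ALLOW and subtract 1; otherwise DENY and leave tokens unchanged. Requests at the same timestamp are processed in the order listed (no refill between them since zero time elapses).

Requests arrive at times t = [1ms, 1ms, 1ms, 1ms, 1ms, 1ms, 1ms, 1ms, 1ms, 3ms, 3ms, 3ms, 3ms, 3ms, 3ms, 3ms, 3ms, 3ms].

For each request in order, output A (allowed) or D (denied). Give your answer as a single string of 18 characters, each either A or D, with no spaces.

Simulating step by step:
  req#1 t=1ms: ALLOW
  req#2 t=1ms: ALLOW
  req#3 t=1ms: ALLOW
  req#4 t=1ms: ALLOW
  req#5 t=1ms: ALLOW
  req#6 t=1ms: DENY
  req#7 t=1ms: DENY
  req#8 t=1ms: DENY
  req#9 t=1ms: DENY
  req#10 t=3ms: ALLOW
  req#11 t=3ms: ALLOW
  req#12 t=3ms: ALLOW
  req#13 t=3ms: ALLOW
  req#14 t=3ms: ALLOW
  req#15 t=3ms: DENY
  req#16 t=3ms: DENY
  req#17 t=3ms: DENY
  req#18 t=3ms: DENY

Answer: AAAAADDDDAAAAADDDD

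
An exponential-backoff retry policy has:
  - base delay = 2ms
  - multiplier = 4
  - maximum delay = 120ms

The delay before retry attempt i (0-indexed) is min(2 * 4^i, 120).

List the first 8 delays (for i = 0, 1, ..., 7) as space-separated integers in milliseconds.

Answer: 2 8 32 120 120 120 120 120

Derivation:
Computing each delay:
  i=0: min(2*4^0, 120) = 2
  i=1: min(2*4^1, 120) = 8
  i=2: min(2*4^2, 120) = 32
  i=3: min(2*4^3, 120) = 120
  i=4: min(2*4^4, 120) = 120
  i=5: min(2*4^5, 120) = 120
  i=6: min(2*4^6, 120) = 120
  i=7: min(2*4^7, 120) = 120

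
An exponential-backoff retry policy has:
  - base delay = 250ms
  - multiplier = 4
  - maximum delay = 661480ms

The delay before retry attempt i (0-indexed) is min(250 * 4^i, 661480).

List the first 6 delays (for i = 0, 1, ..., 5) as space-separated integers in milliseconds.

Computing each delay:
  i=0: min(250*4^0, 661480) = 250
  i=1: min(250*4^1, 661480) = 1000
  i=2: min(250*4^2, 661480) = 4000
  i=3: min(250*4^3, 661480) = 16000
  i=4: min(250*4^4, 661480) = 64000
  i=5: min(250*4^5, 661480) = 256000

Answer: 250 1000 4000 16000 64000 256000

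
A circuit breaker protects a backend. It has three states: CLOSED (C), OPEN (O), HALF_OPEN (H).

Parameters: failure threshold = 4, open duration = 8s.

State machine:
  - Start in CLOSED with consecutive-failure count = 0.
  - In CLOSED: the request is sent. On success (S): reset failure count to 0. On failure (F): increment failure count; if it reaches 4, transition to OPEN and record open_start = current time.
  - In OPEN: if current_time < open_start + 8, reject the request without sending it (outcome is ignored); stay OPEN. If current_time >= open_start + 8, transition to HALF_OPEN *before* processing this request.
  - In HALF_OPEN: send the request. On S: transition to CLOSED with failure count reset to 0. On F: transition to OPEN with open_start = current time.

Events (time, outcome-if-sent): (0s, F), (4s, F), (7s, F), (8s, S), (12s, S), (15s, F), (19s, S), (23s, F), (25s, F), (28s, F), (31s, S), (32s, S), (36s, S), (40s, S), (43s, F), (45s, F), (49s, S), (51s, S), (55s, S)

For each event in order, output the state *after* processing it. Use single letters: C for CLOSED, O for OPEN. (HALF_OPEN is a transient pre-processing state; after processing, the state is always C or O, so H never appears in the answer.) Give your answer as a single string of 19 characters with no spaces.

State after each event:
  event#1 t=0s outcome=F: state=CLOSED
  event#2 t=4s outcome=F: state=CLOSED
  event#3 t=7s outcome=F: state=CLOSED
  event#4 t=8s outcome=S: state=CLOSED
  event#5 t=12s outcome=S: state=CLOSED
  event#6 t=15s outcome=F: state=CLOSED
  event#7 t=19s outcome=S: state=CLOSED
  event#8 t=23s outcome=F: state=CLOSED
  event#9 t=25s outcome=F: state=CLOSED
  event#10 t=28s outcome=F: state=CLOSED
  event#11 t=31s outcome=S: state=CLOSED
  event#12 t=32s outcome=S: state=CLOSED
  event#13 t=36s outcome=S: state=CLOSED
  event#14 t=40s outcome=S: state=CLOSED
  event#15 t=43s outcome=F: state=CLOSED
  event#16 t=45s outcome=F: state=CLOSED
  event#17 t=49s outcome=S: state=CLOSED
  event#18 t=51s outcome=S: state=CLOSED
  event#19 t=55s outcome=S: state=CLOSED

Answer: CCCCCCCCCCCCCCCCCCC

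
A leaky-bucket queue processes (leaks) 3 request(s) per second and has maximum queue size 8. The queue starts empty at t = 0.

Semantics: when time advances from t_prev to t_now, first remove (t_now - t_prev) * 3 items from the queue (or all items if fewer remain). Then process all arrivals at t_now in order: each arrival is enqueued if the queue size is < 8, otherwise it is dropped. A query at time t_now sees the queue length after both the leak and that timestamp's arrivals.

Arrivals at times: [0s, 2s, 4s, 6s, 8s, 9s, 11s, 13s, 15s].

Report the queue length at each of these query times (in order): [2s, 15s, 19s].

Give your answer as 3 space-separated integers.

Answer: 1 1 0

Derivation:
Queue lengths at query times:
  query t=2s: backlog = 1
  query t=15s: backlog = 1
  query t=19s: backlog = 0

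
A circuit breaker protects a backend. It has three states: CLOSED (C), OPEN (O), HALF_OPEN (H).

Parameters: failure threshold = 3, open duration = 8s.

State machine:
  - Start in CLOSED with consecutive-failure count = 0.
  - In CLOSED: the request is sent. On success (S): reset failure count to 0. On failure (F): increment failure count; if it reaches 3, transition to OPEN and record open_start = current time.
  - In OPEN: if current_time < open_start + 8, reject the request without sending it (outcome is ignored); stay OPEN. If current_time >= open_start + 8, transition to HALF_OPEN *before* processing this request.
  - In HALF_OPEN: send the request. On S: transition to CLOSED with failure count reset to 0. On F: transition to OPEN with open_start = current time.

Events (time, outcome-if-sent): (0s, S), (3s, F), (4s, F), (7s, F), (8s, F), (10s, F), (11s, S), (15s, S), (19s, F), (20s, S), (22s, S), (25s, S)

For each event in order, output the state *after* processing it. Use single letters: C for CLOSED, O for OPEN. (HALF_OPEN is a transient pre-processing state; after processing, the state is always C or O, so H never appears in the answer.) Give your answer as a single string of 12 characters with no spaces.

Answer: CCCOOOOCCCCC

Derivation:
State after each event:
  event#1 t=0s outcome=S: state=CLOSED
  event#2 t=3s outcome=F: state=CLOSED
  event#3 t=4s outcome=F: state=CLOSED
  event#4 t=7s outcome=F: state=OPEN
  event#5 t=8s outcome=F: state=OPEN
  event#6 t=10s outcome=F: state=OPEN
  event#7 t=11s outcome=S: state=OPEN
  event#8 t=15s outcome=S: state=CLOSED
  event#9 t=19s outcome=F: state=CLOSED
  event#10 t=20s outcome=S: state=CLOSED
  event#11 t=22s outcome=S: state=CLOSED
  event#12 t=25s outcome=S: state=CLOSED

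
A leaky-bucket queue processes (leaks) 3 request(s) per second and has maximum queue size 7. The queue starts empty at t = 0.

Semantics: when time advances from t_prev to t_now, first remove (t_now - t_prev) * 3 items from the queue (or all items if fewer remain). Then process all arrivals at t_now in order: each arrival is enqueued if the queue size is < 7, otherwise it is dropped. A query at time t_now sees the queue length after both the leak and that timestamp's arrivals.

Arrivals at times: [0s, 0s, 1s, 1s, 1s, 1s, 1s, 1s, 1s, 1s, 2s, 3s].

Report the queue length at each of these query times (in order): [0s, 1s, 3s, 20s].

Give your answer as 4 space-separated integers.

Answer: 2 7 3 0

Derivation:
Queue lengths at query times:
  query t=0s: backlog = 2
  query t=1s: backlog = 7
  query t=3s: backlog = 3
  query t=20s: backlog = 0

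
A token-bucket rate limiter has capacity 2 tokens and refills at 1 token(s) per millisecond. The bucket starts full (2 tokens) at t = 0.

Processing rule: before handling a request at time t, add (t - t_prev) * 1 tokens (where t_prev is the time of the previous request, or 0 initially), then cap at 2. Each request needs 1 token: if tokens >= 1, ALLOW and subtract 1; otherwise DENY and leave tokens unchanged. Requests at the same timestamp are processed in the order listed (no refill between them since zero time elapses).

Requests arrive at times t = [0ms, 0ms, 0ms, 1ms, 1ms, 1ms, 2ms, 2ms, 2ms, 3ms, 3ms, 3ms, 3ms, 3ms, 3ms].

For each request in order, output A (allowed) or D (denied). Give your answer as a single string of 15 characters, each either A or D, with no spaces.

Simulating step by step:
  req#1 t=0ms: ALLOW
  req#2 t=0ms: ALLOW
  req#3 t=0ms: DENY
  req#4 t=1ms: ALLOW
  req#5 t=1ms: DENY
  req#6 t=1ms: DENY
  req#7 t=2ms: ALLOW
  req#8 t=2ms: DENY
  req#9 t=2ms: DENY
  req#10 t=3ms: ALLOW
  req#11 t=3ms: DENY
  req#12 t=3ms: DENY
  req#13 t=3ms: DENY
  req#14 t=3ms: DENY
  req#15 t=3ms: DENY

Answer: AADADDADDADDDDD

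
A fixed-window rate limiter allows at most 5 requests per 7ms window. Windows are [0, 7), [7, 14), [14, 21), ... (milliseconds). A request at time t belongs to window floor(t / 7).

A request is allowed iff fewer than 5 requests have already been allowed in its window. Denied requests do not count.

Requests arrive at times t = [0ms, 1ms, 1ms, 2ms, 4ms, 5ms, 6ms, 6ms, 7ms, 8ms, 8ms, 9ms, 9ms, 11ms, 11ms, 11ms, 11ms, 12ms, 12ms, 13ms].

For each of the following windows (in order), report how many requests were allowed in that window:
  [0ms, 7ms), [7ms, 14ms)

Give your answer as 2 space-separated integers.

Processing requests:
  req#1 t=0ms (window 0): ALLOW
  req#2 t=1ms (window 0): ALLOW
  req#3 t=1ms (window 0): ALLOW
  req#4 t=2ms (window 0): ALLOW
  req#5 t=4ms (window 0): ALLOW
  req#6 t=5ms (window 0): DENY
  req#7 t=6ms (window 0): DENY
  req#8 t=6ms (window 0): DENY
  req#9 t=7ms (window 1): ALLOW
  req#10 t=8ms (window 1): ALLOW
  req#11 t=8ms (window 1): ALLOW
  req#12 t=9ms (window 1): ALLOW
  req#13 t=9ms (window 1): ALLOW
  req#14 t=11ms (window 1): DENY
  req#15 t=11ms (window 1): DENY
  req#16 t=11ms (window 1): DENY
  req#17 t=11ms (window 1): DENY
  req#18 t=12ms (window 1): DENY
  req#19 t=12ms (window 1): DENY
  req#20 t=13ms (window 1): DENY

Allowed counts by window: 5 5

Answer: 5 5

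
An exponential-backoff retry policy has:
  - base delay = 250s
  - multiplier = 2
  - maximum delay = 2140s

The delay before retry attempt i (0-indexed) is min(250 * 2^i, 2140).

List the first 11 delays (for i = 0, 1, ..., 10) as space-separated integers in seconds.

Answer: 250 500 1000 2000 2140 2140 2140 2140 2140 2140 2140

Derivation:
Computing each delay:
  i=0: min(250*2^0, 2140) = 250
  i=1: min(250*2^1, 2140) = 500
  i=2: min(250*2^2, 2140) = 1000
  i=3: min(250*2^3, 2140) = 2000
  i=4: min(250*2^4, 2140) = 2140
  i=5: min(250*2^5, 2140) = 2140
  i=6: min(250*2^6, 2140) = 2140
  i=7: min(250*2^7, 2140) = 2140
  i=8: min(250*2^8, 2140) = 2140
  i=9: min(250*2^9, 2140) = 2140
  i=10: min(250*2^10, 2140) = 2140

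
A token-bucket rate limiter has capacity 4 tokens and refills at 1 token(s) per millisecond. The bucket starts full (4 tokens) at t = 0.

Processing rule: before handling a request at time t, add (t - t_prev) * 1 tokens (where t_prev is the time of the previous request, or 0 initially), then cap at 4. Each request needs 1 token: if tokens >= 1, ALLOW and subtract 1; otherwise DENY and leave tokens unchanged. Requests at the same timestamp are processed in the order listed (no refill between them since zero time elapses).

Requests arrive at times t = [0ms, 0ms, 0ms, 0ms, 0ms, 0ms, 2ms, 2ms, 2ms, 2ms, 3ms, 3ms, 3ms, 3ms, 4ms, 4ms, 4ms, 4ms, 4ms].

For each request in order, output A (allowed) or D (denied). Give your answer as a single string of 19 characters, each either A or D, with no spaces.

Simulating step by step:
  req#1 t=0ms: ALLOW
  req#2 t=0ms: ALLOW
  req#3 t=0ms: ALLOW
  req#4 t=0ms: ALLOW
  req#5 t=0ms: DENY
  req#6 t=0ms: DENY
  req#7 t=2ms: ALLOW
  req#8 t=2ms: ALLOW
  req#9 t=2ms: DENY
  req#10 t=2ms: DENY
  req#11 t=3ms: ALLOW
  req#12 t=3ms: DENY
  req#13 t=3ms: DENY
  req#14 t=3ms: DENY
  req#15 t=4ms: ALLOW
  req#16 t=4ms: DENY
  req#17 t=4ms: DENY
  req#18 t=4ms: DENY
  req#19 t=4ms: DENY

Answer: AAAADDAADDADDDADDDD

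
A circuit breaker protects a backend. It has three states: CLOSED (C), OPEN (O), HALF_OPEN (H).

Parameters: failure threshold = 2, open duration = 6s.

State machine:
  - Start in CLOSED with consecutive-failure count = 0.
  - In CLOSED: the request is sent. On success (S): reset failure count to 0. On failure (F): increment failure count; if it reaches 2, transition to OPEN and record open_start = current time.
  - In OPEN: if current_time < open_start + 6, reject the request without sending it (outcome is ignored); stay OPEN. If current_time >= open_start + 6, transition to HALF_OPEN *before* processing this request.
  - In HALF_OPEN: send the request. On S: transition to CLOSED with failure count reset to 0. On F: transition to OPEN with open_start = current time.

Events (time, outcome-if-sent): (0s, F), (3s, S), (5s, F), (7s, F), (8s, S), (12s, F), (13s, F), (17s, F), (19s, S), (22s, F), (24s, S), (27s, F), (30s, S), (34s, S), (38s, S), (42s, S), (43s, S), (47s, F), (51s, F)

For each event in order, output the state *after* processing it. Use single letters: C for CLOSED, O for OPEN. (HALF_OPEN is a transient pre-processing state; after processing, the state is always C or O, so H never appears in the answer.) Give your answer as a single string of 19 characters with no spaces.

Answer: CCCOOOOOCCCCCCCCCCO

Derivation:
State after each event:
  event#1 t=0s outcome=F: state=CLOSED
  event#2 t=3s outcome=S: state=CLOSED
  event#3 t=5s outcome=F: state=CLOSED
  event#4 t=7s outcome=F: state=OPEN
  event#5 t=8s outcome=S: state=OPEN
  event#6 t=12s outcome=F: state=OPEN
  event#7 t=13s outcome=F: state=OPEN
  event#8 t=17s outcome=F: state=OPEN
  event#9 t=19s outcome=S: state=CLOSED
  event#10 t=22s outcome=F: state=CLOSED
  event#11 t=24s outcome=S: state=CLOSED
  event#12 t=27s outcome=F: state=CLOSED
  event#13 t=30s outcome=S: state=CLOSED
  event#14 t=34s outcome=S: state=CLOSED
  event#15 t=38s outcome=S: state=CLOSED
  event#16 t=42s outcome=S: state=CLOSED
  event#17 t=43s outcome=S: state=CLOSED
  event#18 t=47s outcome=F: state=CLOSED
  event#19 t=51s outcome=F: state=OPEN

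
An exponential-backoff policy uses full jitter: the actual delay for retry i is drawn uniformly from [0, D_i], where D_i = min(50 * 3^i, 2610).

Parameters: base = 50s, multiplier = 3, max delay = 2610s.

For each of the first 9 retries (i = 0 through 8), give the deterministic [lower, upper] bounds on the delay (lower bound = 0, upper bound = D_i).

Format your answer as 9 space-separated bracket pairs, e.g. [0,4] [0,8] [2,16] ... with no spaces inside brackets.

Computing bounds per retry:
  i=0: D_i=min(50*3^0,2610)=50, bounds=[0,50]
  i=1: D_i=min(50*3^1,2610)=150, bounds=[0,150]
  i=2: D_i=min(50*3^2,2610)=450, bounds=[0,450]
  i=3: D_i=min(50*3^3,2610)=1350, bounds=[0,1350]
  i=4: D_i=min(50*3^4,2610)=2610, bounds=[0,2610]
  i=5: D_i=min(50*3^5,2610)=2610, bounds=[0,2610]
  i=6: D_i=min(50*3^6,2610)=2610, bounds=[0,2610]
  i=7: D_i=min(50*3^7,2610)=2610, bounds=[0,2610]
  i=8: D_i=min(50*3^8,2610)=2610, bounds=[0,2610]

Answer: [0,50] [0,150] [0,450] [0,1350] [0,2610] [0,2610] [0,2610] [0,2610] [0,2610]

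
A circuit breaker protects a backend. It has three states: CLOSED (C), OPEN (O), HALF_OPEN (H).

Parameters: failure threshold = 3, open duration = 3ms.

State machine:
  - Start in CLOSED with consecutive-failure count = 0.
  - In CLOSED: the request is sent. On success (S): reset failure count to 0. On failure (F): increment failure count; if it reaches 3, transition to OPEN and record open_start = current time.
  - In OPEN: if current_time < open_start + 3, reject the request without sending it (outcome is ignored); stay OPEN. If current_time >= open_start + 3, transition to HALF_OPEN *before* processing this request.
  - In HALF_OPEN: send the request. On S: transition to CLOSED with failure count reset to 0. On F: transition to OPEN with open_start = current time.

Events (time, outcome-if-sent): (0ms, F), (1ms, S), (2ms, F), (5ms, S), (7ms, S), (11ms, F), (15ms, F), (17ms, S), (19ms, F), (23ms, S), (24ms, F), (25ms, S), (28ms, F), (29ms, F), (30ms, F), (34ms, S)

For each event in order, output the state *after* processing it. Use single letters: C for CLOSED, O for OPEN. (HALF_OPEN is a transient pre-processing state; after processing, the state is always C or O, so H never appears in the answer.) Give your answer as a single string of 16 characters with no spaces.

Answer: CCCCCCCCCCCCCCOC

Derivation:
State after each event:
  event#1 t=0ms outcome=F: state=CLOSED
  event#2 t=1ms outcome=S: state=CLOSED
  event#3 t=2ms outcome=F: state=CLOSED
  event#4 t=5ms outcome=S: state=CLOSED
  event#5 t=7ms outcome=S: state=CLOSED
  event#6 t=11ms outcome=F: state=CLOSED
  event#7 t=15ms outcome=F: state=CLOSED
  event#8 t=17ms outcome=S: state=CLOSED
  event#9 t=19ms outcome=F: state=CLOSED
  event#10 t=23ms outcome=S: state=CLOSED
  event#11 t=24ms outcome=F: state=CLOSED
  event#12 t=25ms outcome=S: state=CLOSED
  event#13 t=28ms outcome=F: state=CLOSED
  event#14 t=29ms outcome=F: state=CLOSED
  event#15 t=30ms outcome=F: state=OPEN
  event#16 t=34ms outcome=S: state=CLOSED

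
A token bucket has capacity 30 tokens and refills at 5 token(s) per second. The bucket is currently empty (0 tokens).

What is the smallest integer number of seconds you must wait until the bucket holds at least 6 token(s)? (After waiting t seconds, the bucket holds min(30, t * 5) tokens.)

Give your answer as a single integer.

Answer: 2

Derivation:
Need t * 5 >= 6, so t >= 6/5.
Smallest integer t = ceil(6/5) = 2.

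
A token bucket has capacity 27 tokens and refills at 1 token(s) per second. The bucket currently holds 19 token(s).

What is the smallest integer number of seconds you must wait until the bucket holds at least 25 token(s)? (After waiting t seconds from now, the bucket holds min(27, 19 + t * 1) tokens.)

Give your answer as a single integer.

Answer: 6

Derivation:
Need 19 + t * 1 >= 25, so t >= 6/1.
Smallest integer t = ceil(6/1) = 6.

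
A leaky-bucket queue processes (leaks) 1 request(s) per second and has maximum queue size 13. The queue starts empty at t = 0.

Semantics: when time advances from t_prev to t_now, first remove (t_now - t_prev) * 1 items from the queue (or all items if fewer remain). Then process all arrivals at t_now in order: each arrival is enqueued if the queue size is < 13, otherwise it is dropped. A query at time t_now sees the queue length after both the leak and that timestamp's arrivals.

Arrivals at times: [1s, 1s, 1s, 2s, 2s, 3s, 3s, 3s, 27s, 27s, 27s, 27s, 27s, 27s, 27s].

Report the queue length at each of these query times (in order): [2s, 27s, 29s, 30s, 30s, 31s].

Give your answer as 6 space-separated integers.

Answer: 4 7 5 4 4 3

Derivation:
Queue lengths at query times:
  query t=2s: backlog = 4
  query t=27s: backlog = 7
  query t=29s: backlog = 5
  query t=30s: backlog = 4
  query t=30s: backlog = 4
  query t=31s: backlog = 3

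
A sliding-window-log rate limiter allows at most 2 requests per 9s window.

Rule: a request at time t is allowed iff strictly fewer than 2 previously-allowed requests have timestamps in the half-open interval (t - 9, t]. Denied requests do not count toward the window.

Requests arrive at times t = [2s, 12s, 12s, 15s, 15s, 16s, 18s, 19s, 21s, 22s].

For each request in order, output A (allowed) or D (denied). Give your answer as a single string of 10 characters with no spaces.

Answer: AAADDDDDAA

Derivation:
Tracking allowed requests in the window:
  req#1 t=2s: ALLOW
  req#2 t=12s: ALLOW
  req#3 t=12s: ALLOW
  req#4 t=15s: DENY
  req#5 t=15s: DENY
  req#6 t=16s: DENY
  req#7 t=18s: DENY
  req#8 t=19s: DENY
  req#9 t=21s: ALLOW
  req#10 t=22s: ALLOW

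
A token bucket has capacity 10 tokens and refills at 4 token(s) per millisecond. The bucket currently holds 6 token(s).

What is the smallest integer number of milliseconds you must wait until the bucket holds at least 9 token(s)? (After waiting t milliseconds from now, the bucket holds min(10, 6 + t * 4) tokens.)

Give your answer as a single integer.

Need 6 + t * 4 >= 9, so t >= 3/4.
Smallest integer t = ceil(3/4) = 1.

Answer: 1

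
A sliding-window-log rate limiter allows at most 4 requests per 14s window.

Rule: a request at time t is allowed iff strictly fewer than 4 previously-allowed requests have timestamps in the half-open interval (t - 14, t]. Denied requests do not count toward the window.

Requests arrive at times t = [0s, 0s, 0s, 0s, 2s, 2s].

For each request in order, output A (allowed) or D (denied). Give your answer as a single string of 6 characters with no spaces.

Tracking allowed requests in the window:
  req#1 t=0s: ALLOW
  req#2 t=0s: ALLOW
  req#3 t=0s: ALLOW
  req#4 t=0s: ALLOW
  req#5 t=2s: DENY
  req#6 t=2s: DENY

Answer: AAAADD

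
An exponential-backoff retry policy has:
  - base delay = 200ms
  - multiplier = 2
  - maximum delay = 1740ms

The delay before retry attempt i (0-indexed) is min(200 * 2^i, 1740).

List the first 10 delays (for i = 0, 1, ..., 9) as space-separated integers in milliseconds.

Computing each delay:
  i=0: min(200*2^0, 1740) = 200
  i=1: min(200*2^1, 1740) = 400
  i=2: min(200*2^2, 1740) = 800
  i=3: min(200*2^3, 1740) = 1600
  i=4: min(200*2^4, 1740) = 1740
  i=5: min(200*2^5, 1740) = 1740
  i=6: min(200*2^6, 1740) = 1740
  i=7: min(200*2^7, 1740) = 1740
  i=8: min(200*2^8, 1740) = 1740
  i=9: min(200*2^9, 1740) = 1740

Answer: 200 400 800 1600 1740 1740 1740 1740 1740 1740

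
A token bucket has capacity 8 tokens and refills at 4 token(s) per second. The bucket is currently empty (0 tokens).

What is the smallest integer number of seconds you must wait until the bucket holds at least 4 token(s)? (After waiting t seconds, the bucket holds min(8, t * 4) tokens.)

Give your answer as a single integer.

Need t * 4 >= 4, so t >= 4/4.
Smallest integer t = ceil(4/4) = 1.

Answer: 1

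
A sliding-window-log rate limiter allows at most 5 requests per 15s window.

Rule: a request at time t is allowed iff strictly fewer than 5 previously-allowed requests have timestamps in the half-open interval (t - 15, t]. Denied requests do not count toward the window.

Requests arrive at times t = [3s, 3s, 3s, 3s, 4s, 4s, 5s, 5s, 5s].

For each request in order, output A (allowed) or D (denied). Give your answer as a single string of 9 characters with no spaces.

Tracking allowed requests in the window:
  req#1 t=3s: ALLOW
  req#2 t=3s: ALLOW
  req#3 t=3s: ALLOW
  req#4 t=3s: ALLOW
  req#5 t=4s: ALLOW
  req#6 t=4s: DENY
  req#7 t=5s: DENY
  req#8 t=5s: DENY
  req#9 t=5s: DENY

Answer: AAAAADDDD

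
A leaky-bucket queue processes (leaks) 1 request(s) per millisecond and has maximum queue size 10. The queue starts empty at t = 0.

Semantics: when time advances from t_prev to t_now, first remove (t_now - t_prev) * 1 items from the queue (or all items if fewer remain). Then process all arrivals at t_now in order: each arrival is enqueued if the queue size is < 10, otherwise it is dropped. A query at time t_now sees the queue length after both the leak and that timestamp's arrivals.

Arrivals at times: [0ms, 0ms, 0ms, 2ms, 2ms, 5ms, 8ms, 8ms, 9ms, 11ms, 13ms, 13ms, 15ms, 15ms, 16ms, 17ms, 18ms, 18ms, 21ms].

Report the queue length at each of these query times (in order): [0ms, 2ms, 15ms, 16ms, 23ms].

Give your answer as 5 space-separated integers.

Answer: 3 3 2 2 0

Derivation:
Queue lengths at query times:
  query t=0ms: backlog = 3
  query t=2ms: backlog = 3
  query t=15ms: backlog = 2
  query t=16ms: backlog = 2
  query t=23ms: backlog = 0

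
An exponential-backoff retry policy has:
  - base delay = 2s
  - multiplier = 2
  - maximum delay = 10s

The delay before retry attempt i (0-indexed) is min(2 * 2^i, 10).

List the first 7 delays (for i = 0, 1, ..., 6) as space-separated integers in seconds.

Computing each delay:
  i=0: min(2*2^0, 10) = 2
  i=1: min(2*2^1, 10) = 4
  i=2: min(2*2^2, 10) = 8
  i=3: min(2*2^3, 10) = 10
  i=4: min(2*2^4, 10) = 10
  i=5: min(2*2^5, 10) = 10
  i=6: min(2*2^6, 10) = 10

Answer: 2 4 8 10 10 10 10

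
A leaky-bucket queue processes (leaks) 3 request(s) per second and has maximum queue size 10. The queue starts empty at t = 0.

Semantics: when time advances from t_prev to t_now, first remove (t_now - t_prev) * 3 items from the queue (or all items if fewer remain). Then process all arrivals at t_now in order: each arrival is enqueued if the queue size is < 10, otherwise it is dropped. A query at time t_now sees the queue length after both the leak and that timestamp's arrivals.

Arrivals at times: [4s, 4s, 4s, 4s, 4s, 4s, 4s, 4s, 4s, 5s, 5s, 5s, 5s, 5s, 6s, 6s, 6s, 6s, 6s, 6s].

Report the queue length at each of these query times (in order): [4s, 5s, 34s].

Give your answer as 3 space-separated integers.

Queue lengths at query times:
  query t=4s: backlog = 9
  query t=5s: backlog = 10
  query t=34s: backlog = 0

Answer: 9 10 0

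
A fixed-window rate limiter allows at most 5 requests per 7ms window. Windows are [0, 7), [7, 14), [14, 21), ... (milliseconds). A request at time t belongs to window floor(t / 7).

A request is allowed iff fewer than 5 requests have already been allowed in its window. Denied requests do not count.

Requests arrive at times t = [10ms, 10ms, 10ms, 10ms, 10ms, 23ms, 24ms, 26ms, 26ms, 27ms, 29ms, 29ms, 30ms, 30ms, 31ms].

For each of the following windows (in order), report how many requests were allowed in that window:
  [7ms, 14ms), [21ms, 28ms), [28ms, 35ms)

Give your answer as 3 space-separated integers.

Answer: 5 5 5

Derivation:
Processing requests:
  req#1 t=10ms (window 1): ALLOW
  req#2 t=10ms (window 1): ALLOW
  req#3 t=10ms (window 1): ALLOW
  req#4 t=10ms (window 1): ALLOW
  req#5 t=10ms (window 1): ALLOW
  req#6 t=23ms (window 3): ALLOW
  req#7 t=24ms (window 3): ALLOW
  req#8 t=26ms (window 3): ALLOW
  req#9 t=26ms (window 3): ALLOW
  req#10 t=27ms (window 3): ALLOW
  req#11 t=29ms (window 4): ALLOW
  req#12 t=29ms (window 4): ALLOW
  req#13 t=30ms (window 4): ALLOW
  req#14 t=30ms (window 4): ALLOW
  req#15 t=31ms (window 4): ALLOW

Allowed counts by window: 5 5 5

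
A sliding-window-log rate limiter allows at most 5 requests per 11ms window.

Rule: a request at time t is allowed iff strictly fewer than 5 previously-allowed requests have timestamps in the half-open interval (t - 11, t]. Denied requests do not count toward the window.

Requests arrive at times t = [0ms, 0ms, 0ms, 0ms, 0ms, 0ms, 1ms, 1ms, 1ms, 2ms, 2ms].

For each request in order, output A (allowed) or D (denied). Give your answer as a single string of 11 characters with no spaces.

Tracking allowed requests in the window:
  req#1 t=0ms: ALLOW
  req#2 t=0ms: ALLOW
  req#3 t=0ms: ALLOW
  req#4 t=0ms: ALLOW
  req#5 t=0ms: ALLOW
  req#6 t=0ms: DENY
  req#7 t=1ms: DENY
  req#8 t=1ms: DENY
  req#9 t=1ms: DENY
  req#10 t=2ms: DENY
  req#11 t=2ms: DENY

Answer: AAAAADDDDDD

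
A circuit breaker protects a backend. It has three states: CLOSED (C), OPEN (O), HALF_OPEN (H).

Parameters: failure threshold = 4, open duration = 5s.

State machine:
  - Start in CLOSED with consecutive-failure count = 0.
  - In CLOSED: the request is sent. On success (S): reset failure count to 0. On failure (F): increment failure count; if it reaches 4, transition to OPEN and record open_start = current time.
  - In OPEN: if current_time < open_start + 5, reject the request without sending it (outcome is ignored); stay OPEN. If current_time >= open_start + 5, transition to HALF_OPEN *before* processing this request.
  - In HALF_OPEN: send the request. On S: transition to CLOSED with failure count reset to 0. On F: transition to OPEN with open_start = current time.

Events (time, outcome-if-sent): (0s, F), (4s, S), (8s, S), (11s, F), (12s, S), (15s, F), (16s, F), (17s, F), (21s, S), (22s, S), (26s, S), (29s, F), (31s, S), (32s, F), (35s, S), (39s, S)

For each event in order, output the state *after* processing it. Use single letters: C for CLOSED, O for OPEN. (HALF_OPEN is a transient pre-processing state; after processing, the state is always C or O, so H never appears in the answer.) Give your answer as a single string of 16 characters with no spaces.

State after each event:
  event#1 t=0s outcome=F: state=CLOSED
  event#2 t=4s outcome=S: state=CLOSED
  event#3 t=8s outcome=S: state=CLOSED
  event#4 t=11s outcome=F: state=CLOSED
  event#5 t=12s outcome=S: state=CLOSED
  event#6 t=15s outcome=F: state=CLOSED
  event#7 t=16s outcome=F: state=CLOSED
  event#8 t=17s outcome=F: state=CLOSED
  event#9 t=21s outcome=S: state=CLOSED
  event#10 t=22s outcome=S: state=CLOSED
  event#11 t=26s outcome=S: state=CLOSED
  event#12 t=29s outcome=F: state=CLOSED
  event#13 t=31s outcome=S: state=CLOSED
  event#14 t=32s outcome=F: state=CLOSED
  event#15 t=35s outcome=S: state=CLOSED
  event#16 t=39s outcome=S: state=CLOSED

Answer: CCCCCCCCCCCCCCCC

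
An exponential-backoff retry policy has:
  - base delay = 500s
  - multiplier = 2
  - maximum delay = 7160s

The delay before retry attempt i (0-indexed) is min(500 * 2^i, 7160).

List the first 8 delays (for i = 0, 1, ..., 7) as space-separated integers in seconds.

Computing each delay:
  i=0: min(500*2^0, 7160) = 500
  i=1: min(500*2^1, 7160) = 1000
  i=2: min(500*2^2, 7160) = 2000
  i=3: min(500*2^3, 7160) = 4000
  i=4: min(500*2^4, 7160) = 7160
  i=5: min(500*2^5, 7160) = 7160
  i=6: min(500*2^6, 7160) = 7160
  i=7: min(500*2^7, 7160) = 7160

Answer: 500 1000 2000 4000 7160 7160 7160 7160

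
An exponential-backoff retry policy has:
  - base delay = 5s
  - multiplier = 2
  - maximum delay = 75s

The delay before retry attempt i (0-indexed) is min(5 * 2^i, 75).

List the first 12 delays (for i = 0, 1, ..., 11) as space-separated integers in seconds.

Answer: 5 10 20 40 75 75 75 75 75 75 75 75

Derivation:
Computing each delay:
  i=0: min(5*2^0, 75) = 5
  i=1: min(5*2^1, 75) = 10
  i=2: min(5*2^2, 75) = 20
  i=3: min(5*2^3, 75) = 40
  i=4: min(5*2^4, 75) = 75
  i=5: min(5*2^5, 75) = 75
  i=6: min(5*2^6, 75) = 75
  i=7: min(5*2^7, 75) = 75
  i=8: min(5*2^8, 75) = 75
  i=9: min(5*2^9, 75) = 75
  i=10: min(5*2^10, 75) = 75
  i=11: min(5*2^11, 75) = 75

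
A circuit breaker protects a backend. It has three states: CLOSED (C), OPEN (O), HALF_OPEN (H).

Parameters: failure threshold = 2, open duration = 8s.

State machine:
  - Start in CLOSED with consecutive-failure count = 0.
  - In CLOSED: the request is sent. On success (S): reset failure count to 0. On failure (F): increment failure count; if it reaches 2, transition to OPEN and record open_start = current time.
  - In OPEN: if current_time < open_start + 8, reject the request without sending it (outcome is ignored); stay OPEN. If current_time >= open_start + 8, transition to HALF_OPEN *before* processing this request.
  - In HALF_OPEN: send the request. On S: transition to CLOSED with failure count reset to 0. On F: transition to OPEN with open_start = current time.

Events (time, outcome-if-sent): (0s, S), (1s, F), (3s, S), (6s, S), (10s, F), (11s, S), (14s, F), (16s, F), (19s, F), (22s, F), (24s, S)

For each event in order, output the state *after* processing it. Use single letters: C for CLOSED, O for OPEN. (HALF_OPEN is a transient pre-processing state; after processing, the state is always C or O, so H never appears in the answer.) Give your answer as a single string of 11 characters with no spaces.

State after each event:
  event#1 t=0s outcome=S: state=CLOSED
  event#2 t=1s outcome=F: state=CLOSED
  event#3 t=3s outcome=S: state=CLOSED
  event#4 t=6s outcome=S: state=CLOSED
  event#5 t=10s outcome=F: state=CLOSED
  event#6 t=11s outcome=S: state=CLOSED
  event#7 t=14s outcome=F: state=CLOSED
  event#8 t=16s outcome=F: state=OPEN
  event#9 t=19s outcome=F: state=OPEN
  event#10 t=22s outcome=F: state=OPEN
  event#11 t=24s outcome=S: state=CLOSED

Answer: CCCCCCCOOOC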